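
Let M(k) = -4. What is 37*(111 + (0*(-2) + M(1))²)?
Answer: 4699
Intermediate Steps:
37*(111 + (0*(-2) + M(1))²) = 37*(111 + (0*(-2) - 4)²) = 37*(111 + (0 - 4)²) = 37*(111 + (-4)²) = 37*(111 + 16) = 37*127 = 4699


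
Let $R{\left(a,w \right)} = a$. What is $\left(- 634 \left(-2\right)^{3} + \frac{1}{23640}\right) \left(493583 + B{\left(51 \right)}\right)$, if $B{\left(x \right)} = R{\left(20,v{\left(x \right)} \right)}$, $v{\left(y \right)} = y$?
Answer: $\frac{59184026887843}{23640} \approx 2.5036 \cdot 10^{9}$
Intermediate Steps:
$B{\left(x \right)} = 20$
$\left(- 634 \left(-2\right)^{3} + \frac{1}{23640}\right) \left(493583 + B{\left(51 \right)}\right) = \left(- 634 \left(-2\right)^{3} + \frac{1}{23640}\right) \left(493583 + 20\right) = \left(\left(-634\right) \left(-8\right) + \frac{1}{23640}\right) 493603 = \left(5072 + \frac{1}{23640}\right) 493603 = \frac{119902081}{23640} \cdot 493603 = \frac{59184026887843}{23640}$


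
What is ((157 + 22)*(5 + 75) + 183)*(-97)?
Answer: -1406791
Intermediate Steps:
((157 + 22)*(5 + 75) + 183)*(-97) = (179*80 + 183)*(-97) = (14320 + 183)*(-97) = 14503*(-97) = -1406791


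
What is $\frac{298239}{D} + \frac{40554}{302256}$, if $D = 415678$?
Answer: $\frac{2972275911}{3490032488} \approx 0.85165$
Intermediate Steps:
$\frac{298239}{D} + \frac{40554}{302256} = \frac{298239}{415678} + \frac{40554}{302256} = 298239 \cdot \frac{1}{415678} + 40554 \cdot \frac{1}{302256} = \frac{298239}{415678} + \frac{2253}{16792} = \frac{2972275911}{3490032488}$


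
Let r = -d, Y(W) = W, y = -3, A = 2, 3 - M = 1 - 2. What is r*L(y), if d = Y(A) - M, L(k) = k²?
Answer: 18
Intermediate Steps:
M = 4 (M = 3 - (1 - 2) = 3 - 1*(-1) = 3 + 1 = 4)
d = -2 (d = 2 - 1*4 = 2 - 4 = -2)
r = 2 (r = -1*(-2) = 2)
r*L(y) = 2*(-3)² = 2*9 = 18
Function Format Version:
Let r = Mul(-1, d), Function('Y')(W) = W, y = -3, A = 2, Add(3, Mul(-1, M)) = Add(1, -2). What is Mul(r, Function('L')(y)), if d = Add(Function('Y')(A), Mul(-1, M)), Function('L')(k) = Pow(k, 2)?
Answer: 18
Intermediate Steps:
M = 4 (M = Add(3, Mul(-1, Add(1, -2))) = Add(3, Mul(-1, -1)) = Add(3, 1) = 4)
d = -2 (d = Add(2, Mul(-1, 4)) = Add(2, -4) = -2)
r = 2 (r = Mul(-1, -2) = 2)
Mul(r, Function('L')(y)) = Mul(2, Pow(-3, 2)) = Mul(2, 9) = 18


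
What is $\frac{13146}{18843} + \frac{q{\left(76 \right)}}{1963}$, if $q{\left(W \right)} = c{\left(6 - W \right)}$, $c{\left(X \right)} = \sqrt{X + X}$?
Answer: $\frac{4382}{6281} + \frac{2 i \sqrt{35}}{1963} \approx 0.69766 + 0.0060276 i$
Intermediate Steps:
$c{\left(X \right)} = \sqrt{2} \sqrt{X}$ ($c{\left(X \right)} = \sqrt{2 X} = \sqrt{2} \sqrt{X}$)
$q{\left(W \right)} = \sqrt{2} \sqrt{6 - W}$
$\frac{13146}{18843} + \frac{q{\left(76 \right)}}{1963} = \frac{13146}{18843} + \frac{\sqrt{12 - 152}}{1963} = 13146 \cdot \frac{1}{18843} + \sqrt{12 - 152} \cdot \frac{1}{1963} = \frac{4382}{6281} + \sqrt{-140} \cdot \frac{1}{1963} = \frac{4382}{6281} + 2 i \sqrt{35} \cdot \frac{1}{1963} = \frac{4382}{6281} + \frac{2 i \sqrt{35}}{1963}$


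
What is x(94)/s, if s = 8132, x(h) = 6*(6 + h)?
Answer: 150/2033 ≈ 0.073783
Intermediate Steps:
x(h) = 36 + 6*h
x(94)/s = (36 + 6*94)/8132 = (36 + 564)*(1/8132) = 600*(1/8132) = 150/2033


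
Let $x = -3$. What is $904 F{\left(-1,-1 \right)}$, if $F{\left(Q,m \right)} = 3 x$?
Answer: $-8136$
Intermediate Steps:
$F{\left(Q,m \right)} = -9$ ($F{\left(Q,m \right)} = 3 \left(-3\right) = -9$)
$904 F{\left(-1,-1 \right)} = 904 \left(-9\right) = -8136$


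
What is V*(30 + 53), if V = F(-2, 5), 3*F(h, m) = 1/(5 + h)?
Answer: 83/9 ≈ 9.2222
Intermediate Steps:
F(h, m) = 1/(3*(5 + h))
V = ⅑ (V = 1/(3*(5 - 2)) = (⅓)/3 = (⅓)*(⅓) = ⅑ ≈ 0.11111)
V*(30 + 53) = (30 + 53)/9 = (⅑)*83 = 83/9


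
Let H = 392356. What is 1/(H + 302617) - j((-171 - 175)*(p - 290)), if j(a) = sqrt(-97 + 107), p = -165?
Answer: 1/694973 - sqrt(10) ≈ -3.1623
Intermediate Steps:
j(a) = sqrt(10)
1/(H + 302617) - j((-171 - 175)*(p - 290)) = 1/(392356 + 302617) - sqrt(10) = 1/694973 - sqrt(10)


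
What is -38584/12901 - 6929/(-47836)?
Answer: -250901885/88161748 ≈ -2.8459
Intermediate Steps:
-38584/12901 - 6929/(-47836) = -38584*1/12901 - 6929*(-1/47836) = -5512/1843 + 6929/47836 = -250901885/88161748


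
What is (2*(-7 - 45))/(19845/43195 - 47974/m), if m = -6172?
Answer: -2772635216/219472027 ≈ -12.633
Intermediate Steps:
(2*(-7 - 45))/(19845/43195 - 47974/m) = (2*(-7 - 45))/(19845/43195 - 47974/(-6172)) = (2*(-52))/(19845*(1/43195) - 47974*(-1/6172)) = -104/(3969/8639 + 23987/3086) = -104/219472027/26659954 = -104*26659954/219472027 = -2772635216/219472027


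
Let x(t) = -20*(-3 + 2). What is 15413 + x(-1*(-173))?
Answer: 15433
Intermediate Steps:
x(t) = 20 (x(t) = -20*(-1) = 20)
15413 + x(-1*(-173)) = 15413 + 20 = 15433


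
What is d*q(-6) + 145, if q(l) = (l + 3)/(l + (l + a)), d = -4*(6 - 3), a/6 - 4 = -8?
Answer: 144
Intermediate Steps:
a = -24 (a = 24 + 6*(-8) = 24 - 48 = -24)
d = -12 (d = -4*3 = -12)
q(l) = (3 + l)/(-24 + 2*l) (q(l) = (l + 3)/(l + (l - 24)) = (3 + l)/(l + (-24 + l)) = (3 + l)/(-24 + 2*l))
d*q(-6) + 145 = -6*(3 - 6)/(-12 - 6) + 145 = -6*(-3)/(-18) + 145 = -6*(-1)*(-3)/18 + 145 = -12*1/12 + 145 = -1 + 145 = 144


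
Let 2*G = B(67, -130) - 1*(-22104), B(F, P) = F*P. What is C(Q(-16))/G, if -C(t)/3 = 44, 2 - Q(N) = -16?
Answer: -132/6697 ≈ -0.019710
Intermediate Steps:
Q(N) = 18 (Q(N) = 2 - 1*(-16) = 2 + 16 = 18)
C(t) = -132 (C(t) = -3*44 = -132)
G = 6697 (G = (67*(-130) - 1*(-22104))/2 = (-8710 + 22104)/2 = (½)*13394 = 6697)
C(Q(-16))/G = -132/6697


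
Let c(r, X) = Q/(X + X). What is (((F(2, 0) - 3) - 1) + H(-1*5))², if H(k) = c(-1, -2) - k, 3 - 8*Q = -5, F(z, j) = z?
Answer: 121/16 ≈ 7.5625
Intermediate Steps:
Q = 1 (Q = 3/8 - ⅛*(-5) = 3/8 + 5/8 = 1)
c(r, X) = 1/(2*X) (c(r, X) = 1/(X + X) = 1/(2*X))
H(k) = -¼ - k (H(k) = (½)/(-2) - k = (½)*(-½) - k = -¼ - k)
(((F(2, 0) - 3) - 1) + H(-1*5))² = (((2 - 3) - 1) + (-¼ - (-1)*5))² = ((-1 - 1) + (-¼ - 1*(-5)))² = (-2 + (-¼ + 5))² = (-2 + 19/4)² = (11/4)² = 121/16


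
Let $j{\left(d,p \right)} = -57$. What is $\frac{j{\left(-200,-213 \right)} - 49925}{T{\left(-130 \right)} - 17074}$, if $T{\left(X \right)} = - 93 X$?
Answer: $\frac{24991}{2492} \approx 10.028$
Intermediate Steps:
$\frac{j{\left(-200,-213 \right)} - 49925}{T{\left(-130 \right)} - 17074} = \frac{-57 - 49925}{\left(-93\right) \left(-130\right) - 17074} = - \frac{49982}{12090 - 17074} = - \frac{49982}{-4984} = \left(-49982\right) \left(- \frac{1}{4984}\right) = \frac{24991}{2492}$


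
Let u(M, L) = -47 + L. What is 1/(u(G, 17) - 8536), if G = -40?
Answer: -1/8566 ≈ -0.00011674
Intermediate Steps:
1/(u(G, 17) - 8536) = 1/((-47 + 17) - 8536) = 1/(-30 - 8536) = 1/(-8566) = -1/8566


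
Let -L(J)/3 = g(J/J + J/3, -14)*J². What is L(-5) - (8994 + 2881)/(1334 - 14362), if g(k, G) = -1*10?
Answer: 9782875/13028 ≈ 750.91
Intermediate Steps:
g(k, G) = -10
L(J) = 30*J² (L(J) = -(-30)*J² = 30*J²)
L(-5) - (8994 + 2881)/(1334 - 14362) = 30*(-5)² - (8994 + 2881)/(1334 - 14362) = 30*25 - 11875/(-13028) = 750 - 11875*(-1)/13028 = 750 - 1*(-11875/13028) = 750 + 11875/13028 = 9782875/13028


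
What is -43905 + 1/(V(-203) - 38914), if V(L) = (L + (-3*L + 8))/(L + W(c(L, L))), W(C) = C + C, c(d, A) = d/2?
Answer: -346838480048/7899749 ≈ -43905.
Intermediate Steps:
c(d, A) = d/2 (c(d, A) = d*(1/2) = d/2)
W(C) = 2*C
V(L) = (8 - 2*L)/(2*L) (V(L) = (L + (-3*L + 8))/(L + 2*(L/2)) = (L + (8 - 3*L))/(L + L) = (8 - 2*L)/((2*L)) = (8 - 2*L)*(1/(2*L)) = (8 - 2*L)/(2*L))
-43905 + 1/(V(-203) - 38914) = -43905 + 1/((4 - 1*(-203))/(-203) - 38914) = -43905 + 1/(-(4 + 203)/203 - 38914) = -43905 + 1/(-1/203*207 - 38914) = -43905 + 1/(-207/203 - 38914) = -43905 + 1/(-7899749/203) = -43905 - 203/7899749 = -346838480048/7899749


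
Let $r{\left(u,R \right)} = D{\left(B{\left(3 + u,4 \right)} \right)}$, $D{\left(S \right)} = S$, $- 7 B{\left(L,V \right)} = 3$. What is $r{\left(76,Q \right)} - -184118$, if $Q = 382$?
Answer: $\frac{1288823}{7} \approx 1.8412 \cdot 10^{5}$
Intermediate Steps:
$B{\left(L,V \right)} = - \frac{3}{7}$ ($B{\left(L,V \right)} = \left(- \frac{1}{7}\right) 3 = - \frac{3}{7}$)
$r{\left(u,R \right)} = - \frac{3}{7}$
$r{\left(76,Q \right)} - -184118 = - \frac{3}{7} - -184118 = - \frac{3}{7} + 184118 = \frac{1288823}{7}$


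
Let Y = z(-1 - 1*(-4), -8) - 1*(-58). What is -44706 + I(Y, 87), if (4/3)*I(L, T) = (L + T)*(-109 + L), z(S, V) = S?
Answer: -50034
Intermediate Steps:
Y = 61 (Y = (-1 - 1*(-4)) - 1*(-58) = (-1 + 4) + 58 = 3 + 58 = 61)
I(L, T) = 3*(-109 + L)*(L + T)/4 (I(L, T) = 3*((L + T)*(-109 + L))/4 = 3*((-109 + L)*(L + T))/4 = 3*(-109 + L)*(L + T)/4)
-44706 + I(Y, 87) = -44706 + (-327/4*61 - 327/4*87 + (¾)*61² + (¾)*61*87) = -44706 + (-19947/4 - 28449/4 + (¾)*3721 + 15921/4) = -44706 + (-19947/4 - 28449/4 + 11163/4 + 15921/4) = -44706 - 5328 = -50034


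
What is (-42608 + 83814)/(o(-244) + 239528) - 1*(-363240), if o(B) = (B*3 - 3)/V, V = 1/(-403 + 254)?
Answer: 126786420526/349043 ≈ 3.6324e+5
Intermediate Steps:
V = -1/149 (V = 1/(-149) = -1/149 ≈ -0.0067114)
o(B) = 447 - 447*B (o(B) = (B*3 - 3)/(-1/149) = (3*B - 3)*(-149) = (-3 + 3*B)*(-149) = 447 - 447*B)
(-42608 + 83814)/(o(-244) + 239528) - 1*(-363240) = (-42608 + 83814)/((447 - 447*(-244)) + 239528) - 1*(-363240) = 41206/((447 + 109068) + 239528) + 363240 = 41206/(109515 + 239528) + 363240 = 41206/349043 + 363240 = 126786420526/349043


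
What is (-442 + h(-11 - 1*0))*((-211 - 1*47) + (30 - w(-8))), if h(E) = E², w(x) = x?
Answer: 70620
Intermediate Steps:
(-442 + h(-11 - 1*0))*((-211 - 1*47) + (30 - w(-8))) = (-442 + (-11 - 1*0)²)*((-211 - 1*47) + (30 - 1*(-8))) = (-442 + (-11 + 0)²)*((-211 - 47) + (30 + 8)) = (-442 + (-11)²)*(-258 + 38) = (-442 + 121)*(-220) = -321*(-220) = 70620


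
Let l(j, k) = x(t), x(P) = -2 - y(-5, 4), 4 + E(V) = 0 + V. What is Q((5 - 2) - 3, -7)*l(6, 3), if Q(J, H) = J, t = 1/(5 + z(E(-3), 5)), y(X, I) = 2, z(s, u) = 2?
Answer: 0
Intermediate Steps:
E(V) = -4 + V (E(V) = -4 + (0 + V) = -4 + V)
t = ⅐ (t = 1/(5 + 2) = 1/7 = ⅐ ≈ 0.14286)
x(P) = -4 (x(P) = -2 - 1*2 = -2 - 2 = -4)
l(j, k) = -4
Q((5 - 2) - 3, -7)*l(6, 3) = ((5 - 2) - 3)*(-4) = (3 - 3)*(-4) = 0*(-4) = 0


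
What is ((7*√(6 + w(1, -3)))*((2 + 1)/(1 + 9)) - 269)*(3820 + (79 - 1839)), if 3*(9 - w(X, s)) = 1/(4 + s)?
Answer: -554140 + 2884*√33 ≈ -5.3757e+5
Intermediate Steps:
w(X, s) = 9 - 1/(3*(4 + s))
((7*√(6 + w(1, -3)))*((2 + 1)/(1 + 9)) - 269)*(3820 + (79 - 1839)) = ((7*√(6 + (107 + 27*(-3))/(3*(4 - 3))))*((2 + 1)/(1 + 9)) - 269)*(3820 + (79 - 1839)) = ((7*√(6 + (⅓)*(107 - 81)/1))*(3/10) - 269)*(3820 - 1760) = ((7*√(6 + (⅓)*1*26))*(3*(⅒)) - 269)*2060 = ((7*√(6 + 26/3))*(3/10) - 269)*2060 = ((7*√(44/3))*(3/10) - 269)*2060 = ((7*(2*√33/3))*(3/10) - 269)*2060 = ((14*√33/3)*(3/10) - 269)*2060 = (7*√33/5 - 269)*2060 = (-269 + 7*√33/5)*2060 = -554140 + 2884*√33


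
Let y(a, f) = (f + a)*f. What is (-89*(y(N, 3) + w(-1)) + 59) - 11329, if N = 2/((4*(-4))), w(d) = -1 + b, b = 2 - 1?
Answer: -96301/8 ≈ -12038.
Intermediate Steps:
b = 1
w(d) = 0 (w(d) = -1 + 1 = 0)
N = -⅛ (N = 2/(-16) = 2*(-1/16) = -⅛ ≈ -0.12500)
y(a, f) = f*(a + f) (y(a, f) = (a + f)*f = f*(a + f))
(-89*(y(N, 3) + w(-1)) + 59) - 11329 = (-89*(3*(-⅛ + 3) + 0) + 59) - 11329 = (-89*(3*(23/8) + 0) + 59) - 11329 = (-89*(69/8 + 0) + 59) - 11329 = (-89*69/8 + 59) - 11329 = (-6141/8 + 59) - 11329 = -5669/8 - 11329 = -96301/8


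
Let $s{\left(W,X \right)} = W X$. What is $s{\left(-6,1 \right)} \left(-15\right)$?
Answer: $90$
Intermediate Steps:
$s{\left(-6,1 \right)} \left(-15\right) = \left(-6\right) 1 \left(-15\right) = \left(-6\right) \left(-15\right) = 90$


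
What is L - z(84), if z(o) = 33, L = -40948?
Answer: -40981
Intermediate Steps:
L - z(84) = -40948 - 1*33 = -40948 - 33 = -40981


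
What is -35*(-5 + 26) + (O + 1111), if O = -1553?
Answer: -1177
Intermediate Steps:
-35*(-5 + 26) + (O + 1111) = -35*(-5 + 26) + (-1553 + 1111) = -35*21 - 442 = -735 - 442 = -1177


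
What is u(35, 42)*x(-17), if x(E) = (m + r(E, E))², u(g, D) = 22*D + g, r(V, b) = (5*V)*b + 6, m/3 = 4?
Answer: 2052613871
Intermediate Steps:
m = 12 (m = 3*4 = 12)
r(V, b) = 6 + 5*V*b (r(V, b) = 5*V*b + 6 = 6 + 5*V*b)
u(g, D) = g + 22*D
x(E) = (18 + 5*E²)² (x(E) = (12 + (6 + 5*E*E))² = (12 + (6 + 5*E²))² = (18 + 5*E²)²)
u(35, 42)*x(-17) = (35 + 22*42)*(18 + 5*(-17)²)² = (35 + 924)*(18 + 5*289)² = 959*(18 + 1445)² = 959*1463² = 959*2140369 = 2052613871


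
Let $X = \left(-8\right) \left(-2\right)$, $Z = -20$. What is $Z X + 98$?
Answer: $-222$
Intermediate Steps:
$X = 16$
$Z X + 98 = \left(-20\right) 16 + 98 = -320 + 98 = -222$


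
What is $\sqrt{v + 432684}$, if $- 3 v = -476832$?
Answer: $2 \sqrt{147907} \approx 769.17$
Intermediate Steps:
$v = 158944$ ($v = \left(- \frac{1}{3}\right) \left(-476832\right) = 158944$)
$\sqrt{v + 432684} = \sqrt{158944 + 432684} = \sqrt{591628} = 2 \sqrt{147907}$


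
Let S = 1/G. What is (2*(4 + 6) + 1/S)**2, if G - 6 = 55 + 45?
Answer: 15876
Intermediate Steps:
G = 106 (G = 6 + (55 + 45) = 6 + 100 = 106)
S = 1/106 ≈ 0.0094340
(2*(4 + 6) + 1/S)**2 = (2*(4 + 6) + 1/(1/106))**2 = (2*10 + 106)**2 = (20 + 106)**2 = 126**2 = 15876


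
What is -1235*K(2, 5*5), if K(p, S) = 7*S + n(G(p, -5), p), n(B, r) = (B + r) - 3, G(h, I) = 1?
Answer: -216125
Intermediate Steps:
n(B, r) = -3 + B + r
K(p, S) = -2 + p + 7*S (K(p, S) = 7*S + (-3 + 1 + p) = 7*S + (-2 + p) = -2 + p + 7*S)
-1235*K(2, 5*5) = -1235*(-2 + 2 + 7*(5*5)) = -1235*(-2 + 2 + 7*25) = -1235*(-2 + 2 + 175) = -1235*175 = -216125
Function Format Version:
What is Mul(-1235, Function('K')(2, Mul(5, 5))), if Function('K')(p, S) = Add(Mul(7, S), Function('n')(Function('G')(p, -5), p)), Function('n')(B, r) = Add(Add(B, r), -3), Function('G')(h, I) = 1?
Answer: -216125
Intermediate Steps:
Function('n')(B, r) = Add(-3, B, r)
Function('K')(p, S) = Add(-2, p, Mul(7, S)) (Function('K')(p, S) = Add(Mul(7, S), Add(-3, 1, p)) = Add(Mul(7, S), Add(-2, p)) = Add(-2, p, Mul(7, S)))
Mul(-1235, Function('K')(2, Mul(5, 5))) = Mul(-1235, Add(-2, 2, Mul(7, Mul(5, 5)))) = Mul(-1235, Add(-2, 2, Mul(7, 25))) = Mul(-1235, Add(-2, 2, 175)) = Mul(-1235, 175) = -216125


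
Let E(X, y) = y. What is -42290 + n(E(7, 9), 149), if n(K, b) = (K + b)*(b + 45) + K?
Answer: -11629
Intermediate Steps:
n(K, b) = K + (45 + b)*(K + b) (n(K, b) = (K + b)*(45 + b) + K = (45 + b)*(K + b) + K = K + (45 + b)*(K + b))
-42290 + n(E(7, 9), 149) = -42290 + (149² + 45*149 + 46*9 + 9*149) = -42290 + (22201 + 6705 + 414 + 1341) = -42290 + 30661 = -11629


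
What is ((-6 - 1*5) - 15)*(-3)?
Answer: 78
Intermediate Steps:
((-6 - 1*5) - 15)*(-3) = ((-6 - 5) - 15)*(-3) = (-11 - 15)*(-3) = -26*(-3) = 78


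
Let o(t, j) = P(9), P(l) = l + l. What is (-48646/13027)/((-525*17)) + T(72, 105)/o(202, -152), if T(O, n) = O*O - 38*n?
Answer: 2570786107/38755325 ≈ 66.334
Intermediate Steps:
P(l) = 2*l
o(t, j) = 18 (o(t, j) = 2*9 = 18)
T(O, n) = O**2 - 38*n
(-48646/13027)/((-525*17)) + T(72, 105)/o(202, -152) = (-48646/13027)/((-525*17)) + (72**2 - 38*105)/18 = -48646*1/13027/(-8925) + (5184 - 3990)*(1/18) = -48646/13027*(-1/8925) + 1194*(1/18) = 48646/116265975 + 199/3 = 2570786107/38755325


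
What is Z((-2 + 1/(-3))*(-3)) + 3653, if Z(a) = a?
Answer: 3660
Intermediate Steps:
Z((-2 + 1/(-3))*(-3)) + 3653 = (-2 + 1/(-3))*(-3) + 3653 = (-2 + 1*(-⅓))*(-3) + 3653 = (-2 - ⅓)*(-3) + 3653 = -7/3*(-3) + 3653 = 7 + 3653 = 3660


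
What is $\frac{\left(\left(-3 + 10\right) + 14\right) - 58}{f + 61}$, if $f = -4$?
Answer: $- \frac{37}{57} \approx -0.64912$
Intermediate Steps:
$\frac{\left(\left(-3 + 10\right) + 14\right) - 58}{f + 61} = \frac{\left(\left(-3 + 10\right) + 14\right) - 58}{-4 + 61} = \frac{\left(7 + 14\right) - 58}{57} = \left(21 - 58\right) \frac{1}{57} = \left(-37\right) \frac{1}{57} = - \frac{37}{57}$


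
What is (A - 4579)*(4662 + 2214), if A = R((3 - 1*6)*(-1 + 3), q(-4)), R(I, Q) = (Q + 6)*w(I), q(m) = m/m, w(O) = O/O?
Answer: -31437072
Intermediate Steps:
w(O) = 1
q(m) = 1
R(I, Q) = 6 + Q (R(I, Q) = (Q + 6)*1 = (6 + Q)*1 = 6 + Q)
A = 7 (A = 6 + 1 = 7)
(A - 4579)*(4662 + 2214) = (7 - 4579)*(4662 + 2214) = -4572*6876 = -31437072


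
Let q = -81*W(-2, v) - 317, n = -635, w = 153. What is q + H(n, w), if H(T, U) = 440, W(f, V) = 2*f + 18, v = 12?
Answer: -1011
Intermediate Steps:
W(f, V) = 18 + 2*f
q = -1451 (q = -81*(18 + 2*(-2)) - 317 = -81*(18 - 4) - 317 = -81*14 - 317 = -1134 - 317 = -1451)
q + H(n, w) = -1451 + 440 = -1011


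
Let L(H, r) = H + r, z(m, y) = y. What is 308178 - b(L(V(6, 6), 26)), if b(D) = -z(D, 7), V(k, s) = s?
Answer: 308185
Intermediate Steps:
b(D) = -7 (b(D) = -1*7 = -7)
308178 - b(L(V(6, 6), 26)) = 308178 - 1*(-7) = 308178 + 7 = 308185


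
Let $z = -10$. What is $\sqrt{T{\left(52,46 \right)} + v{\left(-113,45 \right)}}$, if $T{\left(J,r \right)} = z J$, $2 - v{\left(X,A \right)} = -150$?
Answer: $4 i \sqrt{23} \approx 19.183 i$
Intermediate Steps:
$v{\left(X,A \right)} = 152$ ($v{\left(X,A \right)} = 2 - -150 = 2 + 150 = 152$)
$T{\left(J,r \right)} = - 10 J$
$\sqrt{T{\left(52,46 \right)} + v{\left(-113,45 \right)}} = \sqrt{\left(-10\right) 52 + 152} = \sqrt{-520 + 152} = \sqrt{-368} = 4 i \sqrt{23}$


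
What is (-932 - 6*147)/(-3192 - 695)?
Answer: 1814/3887 ≈ 0.46668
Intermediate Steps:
(-932 - 6*147)/(-3192 - 695) = (-932 - 882)/(-3887) = -1814*(-1/3887) = 1814/3887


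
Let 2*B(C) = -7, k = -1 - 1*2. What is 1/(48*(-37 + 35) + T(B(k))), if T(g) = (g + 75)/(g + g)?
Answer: -14/1487 ≈ -0.0094149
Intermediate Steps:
k = -3 (k = -1 - 2 = -3)
B(C) = -7/2 (B(C) = (½)*(-7) = -7/2)
T(g) = (75 + g)/(2*g) (T(g) = (75 + g)/((2*g)) = (75 + g)*(1/(2*g)) = (75 + g)/(2*g))
1/(48*(-37 + 35) + T(B(k))) = 1/(48*(-37 + 35) + (75 - 7/2)/(2*(-7/2))) = 1/(48*(-2) + (½)*(-2/7)*(143/2)) = 1/(-96 - 143/14) = 1/(-1487/14) = -14/1487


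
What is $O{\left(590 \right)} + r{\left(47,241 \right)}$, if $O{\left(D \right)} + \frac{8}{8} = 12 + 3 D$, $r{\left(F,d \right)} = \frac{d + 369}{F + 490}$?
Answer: $\frac{957007}{537} \approx 1782.1$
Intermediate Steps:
$r{\left(F,d \right)} = \frac{369 + d}{490 + F}$
$O{\left(D \right)} = 11 + 3 D$ ($O{\left(D \right)} = -1 + \left(12 + 3 D\right) = 11 + 3 D$)
$O{\left(590 \right)} + r{\left(47,241 \right)} = \left(11 + 3 \cdot 590\right) + \frac{369 + 241}{490 + 47} = \left(11 + 1770\right) + \frac{1}{537} \cdot 610 = 1781 + \frac{1}{537} \cdot 610 = 1781 + \frac{610}{537} = \frac{957007}{537}$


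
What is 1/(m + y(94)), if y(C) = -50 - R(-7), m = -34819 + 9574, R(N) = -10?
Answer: -1/25285 ≈ -3.9549e-5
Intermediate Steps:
m = -25245
y(C) = -40 (y(C) = -50 - 1*(-10) = -50 + 10 = -40)
1/(m + y(94)) = 1/(-25245 - 40) = 1/(-25285) = -1/25285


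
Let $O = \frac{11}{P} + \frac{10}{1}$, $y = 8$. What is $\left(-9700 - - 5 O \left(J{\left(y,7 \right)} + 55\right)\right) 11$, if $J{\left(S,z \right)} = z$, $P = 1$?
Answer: $-35090$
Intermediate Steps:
$O = 21$ ($O = \frac{11}{1} + \frac{10}{1} = 11 \cdot 1 + 10 \cdot 1 = 11 + 10 = 21$)
$\left(-9700 - - 5 O \left(J{\left(y,7 \right)} + 55\right)\right) 11 = \left(-9700 - \left(-5\right) 21 \left(7 + 55\right)\right) 11 = \left(-9700 - \left(-105\right) 62\right) 11 = \left(-9700 - -6510\right) 11 = \left(-9700 + 6510\right) 11 = \left(-3190\right) 11 = -35090$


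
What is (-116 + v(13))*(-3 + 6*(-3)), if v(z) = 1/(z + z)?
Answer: 63315/26 ≈ 2435.2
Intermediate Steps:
v(z) = 1/(2*z)
(-116 + v(13))*(-3 + 6*(-3)) = (-116 + (½)/13)*(-3 + 6*(-3)) = (-116 + (½)*(1/13))*(-3 - 18) = (-116 + 1/26)*(-21) = -3015/26*(-21) = 63315/26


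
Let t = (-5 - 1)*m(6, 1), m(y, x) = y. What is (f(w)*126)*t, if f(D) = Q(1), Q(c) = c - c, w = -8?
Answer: 0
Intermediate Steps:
Q(c) = 0
f(D) = 0
t = -36 (t = (-5 - 1)*6 = -6*6 = -36)
(f(w)*126)*t = (0*126)*(-36) = 0*(-36) = 0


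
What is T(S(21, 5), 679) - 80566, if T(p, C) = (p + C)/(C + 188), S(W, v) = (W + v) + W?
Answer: -23283332/289 ≈ -80565.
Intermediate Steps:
S(W, v) = v + 2*W
T(p, C) = (C + p)/(188 + C)
T(S(21, 5), 679) - 80566 = (679 + (5 + 2*21))/(188 + 679) - 80566 = (679 + (5 + 42))/867 - 80566 = (679 + 47)/867 - 80566 = (1/867)*726 - 80566 = 242/289 - 80566 = -23283332/289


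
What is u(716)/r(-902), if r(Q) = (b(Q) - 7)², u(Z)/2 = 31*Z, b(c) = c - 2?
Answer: 44392/829921 ≈ 0.053489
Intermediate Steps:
b(c) = -2 + c
u(Z) = 62*Z (u(Z) = 2*(31*Z) = 62*Z)
r(Q) = (-9 + Q)² (r(Q) = ((-2 + Q) - 7)² = (-9 + Q)²)
u(716)/r(-902) = (62*716)/((-9 - 902)²) = 44392/((-911)²) = 44392/829921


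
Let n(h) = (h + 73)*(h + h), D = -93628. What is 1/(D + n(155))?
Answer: -1/22948 ≈ -4.3577e-5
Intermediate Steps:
n(h) = 2*h*(73 + h) (n(h) = (73 + h)*(2*h) = 2*h*(73 + h))
1/(D + n(155)) = 1/(-93628 + 2*155*(73 + 155)) = 1/(-93628 + 2*155*228) = 1/(-93628 + 70680) = 1/(-22948) = -1/22948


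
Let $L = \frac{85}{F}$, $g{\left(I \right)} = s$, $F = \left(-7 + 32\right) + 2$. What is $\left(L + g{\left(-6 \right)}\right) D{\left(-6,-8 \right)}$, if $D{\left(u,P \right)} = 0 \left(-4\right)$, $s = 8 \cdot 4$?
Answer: $0$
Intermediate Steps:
$s = 32$
$D{\left(u,P \right)} = 0$
$F = 27$ ($F = 25 + 2 = 27$)
$g{\left(I \right)} = 32$
$L = \frac{85}{27} \approx 3.1481$
$\left(L + g{\left(-6 \right)}\right) D{\left(-6,-8 \right)} = \left(\frac{85}{27} + 32\right) 0 = \frac{949}{27} \cdot 0 = 0$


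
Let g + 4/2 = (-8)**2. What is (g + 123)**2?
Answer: 34225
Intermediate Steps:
g = 62 (g = -2 + (-8)**2 = -2 + 64 = 62)
(g + 123)**2 = (62 + 123)**2 = 185**2 = 34225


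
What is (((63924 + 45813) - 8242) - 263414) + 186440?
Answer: 24521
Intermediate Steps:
(((63924 + 45813) - 8242) - 263414) + 186440 = ((109737 - 8242) - 263414) + 186440 = (101495 - 263414) + 186440 = -161919 + 186440 = 24521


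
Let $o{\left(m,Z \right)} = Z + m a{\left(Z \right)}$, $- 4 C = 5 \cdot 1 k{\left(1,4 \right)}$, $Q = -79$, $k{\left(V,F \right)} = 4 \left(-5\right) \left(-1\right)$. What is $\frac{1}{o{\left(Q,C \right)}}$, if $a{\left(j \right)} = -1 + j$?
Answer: $\frac{1}{2029} \approx 0.00049285$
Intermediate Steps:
$k{\left(V,F \right)} = 20$ ($k{\left(V,F \right)} = \left(-20\right) \left(-1\right) = 20$)
$C = -25$ ($C = - \frac{5 \cdot 1 \cdot 20}{4} = - \frac{5 \cdot 20}{4} = \left(- \frac{1}{4}\right) 100 = -25$)
$o{\left(m,Z \right)} = Z + m \left(-1 + Z\right)$
$\frac{1}{o{\left(Q,C \right)}} = \frac{1}{-25 - 79 \left(-1 - 25\right)} = \frac{1}{-25 - -2054} = \frac{1}{-25 + 2054} = \frac{1}{2029}$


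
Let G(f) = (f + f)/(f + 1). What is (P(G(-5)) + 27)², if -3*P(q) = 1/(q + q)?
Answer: 163216/225 ≈ 725.40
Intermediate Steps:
G(f) = 2*f/(1 + f) (G(f) = (2*f)/(1 + f) = 2*f/(1 + f))
P(q) = -1/(6*q) (P(q) = -1/(3*(q + q)) = -1/(2*q)/3 = -1/(6*q))
(P(G(-5)) + 27)² = (-1/(6*(2*(-5)/(1 - 5))) + 27)² = (-1/(6*(2*(-5)/(-4))) + 27)² = (-1/(6*(2*(-5)*(-¼))) + 27)² = (-1/(6*5/2) + 27)² = (-⅙*⅖ + 27)² = (-1/15 + 27)² = (404/15)² = 163216/225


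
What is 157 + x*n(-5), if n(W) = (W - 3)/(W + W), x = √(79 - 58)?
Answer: 157 + 4*√21/5 ≈ 160.67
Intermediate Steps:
x = √21 ≈ 4.5826
n(W) = (-3 + W)/(2*W) (n(W) = (-3 + W)/((2*W)) = (-3 + W)*(1/(2*W)) = (-3 + W)/(2*W))
157 + x*n(-5) = 157 + √21*((½)*(-3 - 5)/(-5)) = 157 + √21*((½)*(-⅕)*(-8)) = 157 + √21*(⅘) = 157 + 4*√21/5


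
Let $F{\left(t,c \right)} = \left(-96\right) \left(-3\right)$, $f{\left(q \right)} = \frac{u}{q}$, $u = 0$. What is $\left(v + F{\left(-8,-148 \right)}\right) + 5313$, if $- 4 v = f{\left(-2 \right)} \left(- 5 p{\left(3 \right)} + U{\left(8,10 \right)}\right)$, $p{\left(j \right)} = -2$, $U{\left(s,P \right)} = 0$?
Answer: $5601$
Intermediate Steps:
$f{\left(q \right)} = 0$ ($f{\left(q \right)} = \frac{0}{q} = 0$)
$F{\left(t,c \right)} = 288$
$v = 0$ ($v = - \frac{0 \left(\left(-5\right) \left(-2\right) + 0\right)}{4} = - \frac{0 \left(10 + 0\right)}{4} = - \frac{0 \cdot 10}{4} = \left(- \frac{1}{4}\right) 0 = 0$)
$\left(v + F{\left(-8,-148 \right)}\right) + 5313 = \left(0 + 288\right) + 5313 = 288 + 5313 = 5601$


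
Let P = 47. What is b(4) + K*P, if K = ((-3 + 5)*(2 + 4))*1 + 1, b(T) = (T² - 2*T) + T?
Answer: 623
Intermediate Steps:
b(T) = T² - T
K = 13 (K = (2*6)*1 + 1 = 12*1 + 1 = 12 + 1 = 13)
b(4) + K*P = 4*(-1 + 4) + 13*47 = 4*3 + 611 = 12 + 611 = 623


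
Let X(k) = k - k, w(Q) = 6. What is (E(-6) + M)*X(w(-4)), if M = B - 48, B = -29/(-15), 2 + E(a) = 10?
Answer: 0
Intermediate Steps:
X(k) = 0
E(a) = 8 (E(a) = -2 + 10 = 8)
B = 29/15 (B = -29*(-1/15) = 29/15 ≈ 1.9333)
M = -691/15 (M = 29/15 - 48 = -691/15 ≈ -46.067)
(E(-6) + M)*X(w(-4)) = (8 - 691/15)*0 = -571/15*0 = 0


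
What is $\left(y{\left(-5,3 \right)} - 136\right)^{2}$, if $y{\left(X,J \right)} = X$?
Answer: $19881$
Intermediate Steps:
$\left(y{\left(-5,3 \right)} - 136\right)^{2} = \left(-5 - 136\right)^{2} = \left(-141\right)^{2} = 19881$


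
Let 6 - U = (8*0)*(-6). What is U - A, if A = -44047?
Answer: 44053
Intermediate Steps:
U = 6 (U = 6 - 8*0*(-6) = 6 - 0*(-6) = 6 - 1*0 = 6 + 0 = 6)
U - A = 6 - 1*(-44047) = 6 + 44047 = 44053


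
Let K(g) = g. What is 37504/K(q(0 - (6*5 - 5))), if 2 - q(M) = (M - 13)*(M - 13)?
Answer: -18752/721 ≈ -26.008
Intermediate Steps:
q(M) = 2 - (-13 + M)² (q(M) = 2 - (M - 13)*(M - 13) = 2 - (-13 + M)*(-13 + M) = 2 - (-13 + M)²)
37504/K(q(0 - (6*5 - 5))) = 37504/(2 - (-13 + (0 - (6*5 - 5)))²) = 37504/(2 - (-13 + (0 - (30 - 5)))²) = 37504/(2 - (-13 + (0 - 1*25))²) = 37504/(2 - (-13 + (0 - 25))²) = 37504/(2 - (-13 - 25)²) = 37504/(2 - 1*(-38)²) = 37504/(2 - 1*1444) = 37504/(2 - 1444) = 37504/(-1442) = 37504*(-1/1442) = -18752/721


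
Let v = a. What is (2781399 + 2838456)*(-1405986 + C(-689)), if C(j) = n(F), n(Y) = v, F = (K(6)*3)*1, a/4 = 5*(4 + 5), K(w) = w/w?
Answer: -7900425878130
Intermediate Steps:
K(w) = 1
a = 180 (a = 4*(5*(4 + 5)) = 4*(5*9) = 4*45 = 180)
v = 180
F = 3 (F = (1*3)*1 = 3*1 = 3)
n(Y) = 180
C(j) = 180
(2781399 + 2838456)*(-1405986 + C(-689)) = (2781399 + 2838456)*(-1405986 + 180) = 5619855*(-1405806) = -7900425878130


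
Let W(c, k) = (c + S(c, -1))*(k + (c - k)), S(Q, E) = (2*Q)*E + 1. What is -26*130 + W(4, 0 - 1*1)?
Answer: -3392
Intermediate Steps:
S(Q, E) = 1 + 2*E*Q (S(Q, E) = 2*E*Q + 1 = 1 + 2*E*Q)
W(c, k) = c*(1 - c) (W(c, k) = (c + (1 + 2*(-1)*c))*(k + (c - k)) = (c + (1 - 2*c))*c = (1 - c)*c = c*(1 - c))
-26*130 + W(4, 0 - 1*1) = -26*130 + 4*(1 - 1*4) = -3380 + 4*(1 - 4) = -3380 + 4*(-3) = -3380 - 12 = -3392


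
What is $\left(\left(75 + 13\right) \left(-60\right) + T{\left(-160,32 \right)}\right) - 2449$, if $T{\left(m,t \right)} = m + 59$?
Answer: $-7830$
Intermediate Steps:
$T{\left(m,t \right)} = 59 + m$
$\left(\left(75 + 13\right) \left(-60\right) + T{\left(-160,32 \right)}\right) - 2449 = \left(\left(75 + 13\right) \left(-60\right) + \left(59 - 160\right)\right) - 2449 = \left(88 \left(-60\right) - 101\right) - 2449 = \left(-5280 - 101\right) - 2449 = -5381 - 2449 = -7830$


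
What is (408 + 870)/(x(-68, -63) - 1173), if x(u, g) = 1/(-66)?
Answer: -84348/77419 ≈ -1.0895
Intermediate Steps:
x(u, g) = -1/66 (x(u, g) = 1*(-1/66) = -1/66)
(408 + 870)/(x(-68, -63) - 1173) = (408 + 870)/(-1/66 - 1173) = 1278/(-77419/66) = 1278*(-66/77419) = -84348/77419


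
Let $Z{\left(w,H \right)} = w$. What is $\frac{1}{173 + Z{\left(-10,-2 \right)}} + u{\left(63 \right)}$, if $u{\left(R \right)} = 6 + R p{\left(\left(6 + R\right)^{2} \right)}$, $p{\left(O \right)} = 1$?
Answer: $\frac{11248}{163} \approx 69.006$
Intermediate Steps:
$u{\left(R \right)} = 6 + R$ ($u{\left(R \right)} = 6 + R 1 = 6 + R$)
$\frac{1}{173 + Z{\left(-10,-2 \right)}} + u{\left(63 \right)} = \frac{1}{173 - 10} + \left(6 + 63\right) = \frac{1}{163} + 69 = \frac{11248}{163}$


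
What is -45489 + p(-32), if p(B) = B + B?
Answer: -45553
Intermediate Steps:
p(B) = 2*B
-45489 + p(-32) = -45489 + 2*(-32) = -45489 - 64 = -45553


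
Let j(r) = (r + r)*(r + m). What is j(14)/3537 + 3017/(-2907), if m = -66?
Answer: -1655969/1142451 ≈ -1.4495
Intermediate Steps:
j(r) = 2*r*(-66 + r) (j(r) = (r + r)*(r - 66) = (2*r)*(-66 + r) = 2*r*(-66 + r))
j(14)/3537 + 3017/(-2907) = (2*14*(-66 + 14))/3537 + 3017/(-2907) = (2*14*(-52))*(1/3537) + 3017*(-1/2907) = -1456*1/3537 - 3017/2907 = -1456/3537 - 3017/2907 = -1655969/1142451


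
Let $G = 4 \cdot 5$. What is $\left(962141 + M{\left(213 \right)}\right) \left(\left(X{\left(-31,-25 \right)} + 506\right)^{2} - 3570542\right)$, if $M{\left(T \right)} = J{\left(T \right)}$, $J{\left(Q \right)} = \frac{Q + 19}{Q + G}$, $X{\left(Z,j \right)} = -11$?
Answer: $- \frac{745511358211945}{233} \approx -3.1996 \cdot 10^{12}$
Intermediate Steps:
$G = 20$
$J{\left(Q \right)} = \frac{19 + Q}{20 + Q}$ ($J{\left(Q \right)} = \frac{Q + 19}{Q + 20} = \frac{19 + Q}{20 + Q}$)
$M{\left(T \right)} = \frac{19 + T}{20 + T}$
$\left(962141 + M{\left(213 \right)}\right) \left(\left(X{\left(-31,-25 \right)} + 506\right)^{2} - 3570542\right) = \left(962141 + \frac{19 + 213}{20 + 213}\right) \left(\left(-11 + 506\right)^{2} - 3570542\right) = \left(962141 + \frac{1}{233} \cdot 232\right) \left(495^{2} - 3570542\right) = \left(962141 + \frac{1}{233} \cdot 232\right) \left(245025 - 3570542\right) = \left(962141 + \frac{232}{233}\right) \left(-3325517\right) = \frac{224179085}{233} \left(-3325517\right) = - \frac{745511358211945}{233}$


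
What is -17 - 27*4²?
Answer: -449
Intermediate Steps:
-17 - 27*4² = -17 - 27*16 = -17 - 432 = -449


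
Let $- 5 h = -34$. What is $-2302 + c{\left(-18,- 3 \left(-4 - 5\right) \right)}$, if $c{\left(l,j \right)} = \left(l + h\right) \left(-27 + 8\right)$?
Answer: $- \frac{10446}{5} \approx -2089.2$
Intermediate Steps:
$h = \frac{34}{5}$ ($h = \left(- \frac{1}{5}\right) \left(-34\right) = \frac{34}{5} \approx 6.8$)
$c{\left(l,j \right)} = - \frac{646}{5} - 19 l$ ($c{\left(l,j \right)} = \left(l + \frac{34}{5}\right) \left(-27 + 8\right) = \left(\frac{34}{5} + l\right) \left(-19\right) = - \frac{646}{5} - 19 l$)
$-2302 + c{\left(-18,- 3 \left(-4 - 5\right) \right)} = -2302 - - \frac{1064}{5} = -2302 + \left(- \frac{646}{5} + 342\right) = -2302 + \frac{1064}{5} = - \frac{10446}{5}$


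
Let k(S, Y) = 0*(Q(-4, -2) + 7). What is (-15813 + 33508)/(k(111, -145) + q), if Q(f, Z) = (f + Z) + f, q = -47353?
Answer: -17695/47353 ≈ -0.37368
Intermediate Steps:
Q(f, Z) = Z + 2*f (Q(f, Z) = (Z + f) + f = Z + 2*f)
k(S, Y) = 0 (k(S, Y) = 0*((-2 + 2*(-4)) + 7) = 0*((-2 - 8) + 7) = 0*(-10 + 7) = 0*(-3) = 0)
(-15813 + 33508)/(k(111, -145) + q) = (-15813 + 33508)/(0 - 47353) = 17695/(-47353) = 17695*(-1/47353) = -17695/47353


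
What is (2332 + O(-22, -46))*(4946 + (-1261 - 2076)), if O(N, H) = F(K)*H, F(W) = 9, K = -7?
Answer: 3086062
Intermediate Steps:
O(N, H) = 9*H
(2332 + O(-22, -46))*(4946 + (-1261 - 2076)) = (2332 + 9*(-46))*(4946 + (-1261 - 2076)) = (2332 - 414)*(4946 - 3337) = 1918*1609 = 3086062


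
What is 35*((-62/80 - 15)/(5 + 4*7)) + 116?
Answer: 26207/264 ≈ 99.269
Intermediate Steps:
35*((-62/80 - 15)/(5 + 4*7)) + 116 = 35*((-62*1/80 - 15)/(5 + 28)) + 116 = 35*((-31/40 - 15)/33) + 116 = 35*(-631/40*1/33) + 116 = 35*(-631/1320) + 116 = -4417/264 + 116 = 26207/264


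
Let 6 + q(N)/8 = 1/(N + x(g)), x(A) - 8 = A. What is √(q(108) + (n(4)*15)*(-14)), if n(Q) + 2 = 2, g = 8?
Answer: I*√46066/31 ≈ 6.9235*I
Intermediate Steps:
x(A) = 8 + A
n(Q) = 0 (n(Q) = -2 + 2 = 0)
q(N) = -48 + 8/(16 + N) (q(N) = -48 + 8/(N + (8 + 8)) = -48 + 8/(N + 16) = -48 + 8/(16 + N))
√(q(108) + (n(4)*15)*(-14)) = √(8*(-95 - 6*108)/(16 + 108) + (0*15)*(-14)) = √(8*(-95 - 648)/124 + 0*(-14)) = √(8*(1/124)*(-743) + 0) = √(-1486/31 + 0) = √(-1486/31) = I*√46066/31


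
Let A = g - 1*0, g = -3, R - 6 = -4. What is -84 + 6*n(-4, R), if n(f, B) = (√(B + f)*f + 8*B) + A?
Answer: -6 - 24*I*√2 ≈ -6.0 - 33.941*I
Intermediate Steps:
R = 2 (R = 6 - 4 = 2)
A = -3 (A = -3 - 1*0 = -3 + 0 = -3)
n(f, B) = -3 + 8*B + f*√(B + f) (n(f, B) = (√(B + f)*f + 8*B) - 3 = (f*√(B + f) + 8*B) - 3 = (8*B + f*√(B + f)) - 3 = -3 + 8*B + f*√(B + f))
-84 + 6*n(-4, R) = -84 + 6*(-3 + 8*2 - 4*√(2 - 4)) = -84 + 6*(-3 + 16 - 4*I*√2) = -84 + 6*(13 - 4*I*√2) = -84 + (78 - 24*I*√2) = -6 - 24*I*√2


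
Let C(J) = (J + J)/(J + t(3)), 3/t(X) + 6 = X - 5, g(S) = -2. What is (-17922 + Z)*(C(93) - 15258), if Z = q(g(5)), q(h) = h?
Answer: 67541754520/247 ≈ 2.7345e+8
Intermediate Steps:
t(X) = 3/(-11 + X) (t(X) = 3/(-6 + (X - 5)) = 3/(-6 + (-5 + X)) = 3/(-11 + X))
C(J) = 2*J/(-3/8 + J) (C(J) = (J + J)/(J + 3/(-11 + 3)) = (2*J)/(J + 3/(-8)) = (2*J)/(J + 3*(-⅛)) = (2*J)/(J - 3/8) = (2*J)/(-3/8 + J) = 2*J/(-3/8 + J))
Z = -2
(-17922 + Z)*(C(93) - 15258) = (-17922 - 2)*(16*93/(-3 + 8*93) - 15258) = -17924*(16*93/(-3 + 744) - 15258) = -17924*(16*93/741 - 15258) = -17924*(16*93*(1/741) - 15258) = -17924*(496/247 - 15258) = -17924*(-3768230/247) = 67541754520/247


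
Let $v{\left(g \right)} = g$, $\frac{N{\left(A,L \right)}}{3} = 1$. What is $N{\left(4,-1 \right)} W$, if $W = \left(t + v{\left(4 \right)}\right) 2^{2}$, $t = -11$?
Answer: $-84$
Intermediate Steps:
$N{\left(A,L \right)} = 3$ ($N{\left(A,L \right)} = 3 \cdot 1 = 3$)
$W = -28$ ($W = \left(-11 + 4\right) 2^{2} = \left(-7\right) 4 = -28$)
$N{\left(4,-1 \right)} W = 3 \left(-28\right) = -84$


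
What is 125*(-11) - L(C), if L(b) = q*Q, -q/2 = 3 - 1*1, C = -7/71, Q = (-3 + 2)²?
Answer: -1371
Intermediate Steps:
Q = 1 (Q = (-1)² = 1)
C = -7/71 (C = -7*1/71 = -7/71 ≈ -0.098592)
q = -4 (q = -2*(3 - 1*1) = -2*(3 - 1) = -2*2 = -4)
L(b) = -4 (L(b) = -4*1 = -4)
125*(-11) - L(C) = 125*(-11) - 1*(-4) = -1375 + 4 = -1371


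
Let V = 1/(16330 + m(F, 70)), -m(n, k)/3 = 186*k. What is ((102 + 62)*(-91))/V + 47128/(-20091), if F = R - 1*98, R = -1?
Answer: 6815319602192/20091 ≈ 3.3922e+8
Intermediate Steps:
F = -99 (F = -1 - 1*98 = -1 - 98 = -99)
m(n, k) = -558*k
V = -1/22730 (V = 1/(16330 - 558*70) = 1/(16330 - 39060) = 1/(-22730) = -1/22730 ≈ -4.3995e-5)
((102 + 62)*(-91))/V + 47128/(-20091) = ((102 + 62)*(-91))/(-1/22730) + 47128/(-20091) = (164*(-91))*(-22730) + 47128*(-1/20091) = -14924*(-22730) - 47128/20091 = 339222520 - 47128/20091 = 6815319602192/20091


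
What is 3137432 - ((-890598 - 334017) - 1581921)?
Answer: 5943968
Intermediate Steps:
3137432 - ((-890598 - 334017) - 1581921) = 3137432 - (-1224615 - 1581921) = 3137432 - 1*(-2806536) = 3137432 + 2806536 = 5943968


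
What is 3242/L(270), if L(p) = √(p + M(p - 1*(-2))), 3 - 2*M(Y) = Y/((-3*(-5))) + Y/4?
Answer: 3242*√205590/6853 ≈ 214.50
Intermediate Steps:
M(Y) = 3/2 - 19*Y/120 (M(Y) = 3/2 - (Y/((-3*(-5))) + Y/4)/2 = 3/2 - (Y/15 + Y*(¼))/2 = 3/2 - (Y*(1/15) + Y/4)/2 = 3/2 - (Y/15 + Y/4)/2 = 3/2 - 19*Y/120)
L(p) = √(71/60 + 101*p/120) (L(p) = √(p + (3/2 - 19*(p - 1*(-2))/120)) = √(p + (3/2 - 19*(p + 2)/120)) = √(p + (3/2 - 19*(2 + p)/120)) = √(p + (3/2 + (-19/60 - 19*p/120))) = √(p + (71/60 - 19*p/120)) = √(71/60 + 101*p/120))
3242/L(270) = 3242/((√(4260 + 3030*270)/60)) = 3242/((√(4260 + 818100)/60)) = 3242/((√822360/60)) = 3242/(((2*√205590)/60)) = 3242/((√205590/30)) = 3242*(√205590/6853) = 3242*√205590/6853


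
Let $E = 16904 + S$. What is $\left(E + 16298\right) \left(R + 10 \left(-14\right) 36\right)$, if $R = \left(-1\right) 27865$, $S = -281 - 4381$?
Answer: $-939108700$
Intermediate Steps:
$S = -4662$ ($S = -281 - 4381 = -4662$)
$E = 12242$ ($E = 16904 - 4662 = 12242$)
$R = -27865$
$\left(E + 16298\right) \left(R + 10 \left(-14\right) 36\right) = \left(12242 + 16298\right) \left(-27865 + 10 \left(-14\right) 36\right) = 28540 \left(-27865 - 5040\right) = 28540 \left(-32905\right) = -939108700$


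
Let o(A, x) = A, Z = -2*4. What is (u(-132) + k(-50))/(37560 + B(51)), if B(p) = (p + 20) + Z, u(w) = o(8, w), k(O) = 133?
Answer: 47/12541 ≈ 0.0037477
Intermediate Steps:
Z = -8
u(w) = 8
B(p) = 12 + p (B(p) = (p + 20) - 8 = (20 + p) - 8 = 12 + p)
(u(-132) + k(-50))/(37560 + B(51)) = (8 + 133)/(37560 + (12 + 51)) = 141/(37560 + 63) = 141/37623 = 141*(1/37623) = 47/12541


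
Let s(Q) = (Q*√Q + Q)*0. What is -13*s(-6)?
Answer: 0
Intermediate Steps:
s(Q) = 0 (s(Q) = (Q^(3/2) + Q)*0 = (Q + Q^(3/2))*0 = 0)
-13*s(-6) = -13*0 = 0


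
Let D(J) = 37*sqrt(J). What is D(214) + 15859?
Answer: 15859 + 37*sqrt(214) ≈ 16400.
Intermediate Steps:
D(214) + 15859 = 37*sqrt(214) + 15859 = 15859 + 37*sqrt(214)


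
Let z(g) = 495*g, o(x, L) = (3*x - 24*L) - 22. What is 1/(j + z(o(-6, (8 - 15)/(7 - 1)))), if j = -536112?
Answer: -1/542052 ≈ -1.8448e-6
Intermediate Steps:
o(x, L) = -22 - 24*L + 3*x (o(x, L) = (-24*L + 3*x) - 22 = -22 - 24*L + 3*x)
1/(j + z(o(-6, (8 - 15)/(7 - 1)))) = 1/(-536112 + 495*(-22 - 24*(8 - 15)/(7 - 1) + 3*(-6))) = 1/(-536112 + 495*(-22 - (-168)/6 - 18)) = 1/(-536112 + 495*(-22 - 24*(-7/6) - 18)) = 1/(-536112 + 495*(-22 + 28 - 18)) = 1/(-536112 + 495*(-12)) = 1/(-536112 - 5940) = 1/(-542052) = -1/542052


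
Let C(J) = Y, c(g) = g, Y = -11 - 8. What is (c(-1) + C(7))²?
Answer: 400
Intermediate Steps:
Y = -19
C(J) = -19
(c(-1) + C(7))² = (-1 - 19)² = (-20)² = 400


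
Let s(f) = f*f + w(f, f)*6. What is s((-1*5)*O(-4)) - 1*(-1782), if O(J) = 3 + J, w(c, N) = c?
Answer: 1837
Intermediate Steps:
s(f) = f² + 6*f (s(f) = f*f + f*6 = f² + 6*f)
s((-1*5)*O(-4)) - 1*(-1782) = ((-1*5)*(3 - 4))*(6 + (-1*5)*(3 - 4)) - 1*(-1782) = (-5*(-1))*(6 - 5*(-1)) + 1782 = 5*(6 + 5) + 1782 = 5*11 + 1782 = 55 + 1782 = 1837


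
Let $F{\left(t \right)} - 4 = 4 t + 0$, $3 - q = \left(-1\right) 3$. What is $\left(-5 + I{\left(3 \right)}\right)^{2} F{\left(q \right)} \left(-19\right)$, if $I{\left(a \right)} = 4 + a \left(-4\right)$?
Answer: $-89908$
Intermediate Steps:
$q = 6$ ($q = 3 - \left(-1\right) 3 = 3 - -3 = 3 + 3 = 6$)
$I{\left(a \right)} = 4 - 4 a$
$F{\left(t \right)} = 4 + 4 t$ ($F{\left(t \right)} = 4 + \left(4 t + 0\right) = 4 + 4 t$)
$\left(-5 + I{\left(3 \right)}\right)^{2} F{\left(q \right)} \left(-19\right) = \left(-5 + \left(4 - 12\right)\right)^{2} \left(4 + 4 \cdot 6\right) \left(-19\right) = \left(-5 + \left(4 - 12\right)\right)^{2} \left(4 + 24\right) \left(-19\right) = \left(-5 - 8\right)^{2} \cdot 28 \left(-19\right) = \left(-13\right)^{2} \cdot 28 \left(-19\right) = 169 \cdot 28 \left(-19\right) = 4732 \left(-19\right) = -89908$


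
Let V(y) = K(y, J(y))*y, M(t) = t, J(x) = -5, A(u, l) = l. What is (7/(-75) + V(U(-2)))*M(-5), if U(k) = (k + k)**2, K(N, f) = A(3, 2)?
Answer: -2393/15 ≈ -159.53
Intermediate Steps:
K(N, f) = 2
U(k) = 4*k**2 (U(k) = (2*k)**2 = 4*k**2)
V(y) = 2*y
(7/(-75) + V(U(-2)))*M(-5) = (7/(-75) + 2*(4*(-2)**2))*(-5) = (7*(-1/75) + 2*(4*4))*(-5) = (-7/75 + 2*16)*(-5) = (-7/75 + 32)*(-5) = (2393/75)*(-5) = -2393/15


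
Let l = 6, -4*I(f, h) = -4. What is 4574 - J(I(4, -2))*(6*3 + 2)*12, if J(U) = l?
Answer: 3134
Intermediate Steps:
I(f, h) = 1 (I(f, h) = -1/4*(-4) = 1)
J(U) = 6
4574 - J(I(4, -2))*(6*3 + 2)*12 = 4574 - 6*(6*3 + 2)*12 = 4574 - 6*(18 + 2)*12 = 4574 - 6*20*12 = 4574 - 120*12 = 4574 - 1*1440 = 4574 - 1440 = 3134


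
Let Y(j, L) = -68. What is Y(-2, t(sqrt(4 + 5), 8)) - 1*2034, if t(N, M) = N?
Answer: -2102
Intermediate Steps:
Y(-2, t(sqrt(4 + 5), 8)) - 1*2034 = -68 - 1*2034 = -68 - 2034 = -2102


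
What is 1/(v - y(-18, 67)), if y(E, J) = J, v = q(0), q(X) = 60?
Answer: -1/7 ≈ -0.14286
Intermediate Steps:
v = 60
1/(v - y(-18, 67)) = 1/(60 - 1*67) = 1/(60 - 67) = 1/(-7) = -1/7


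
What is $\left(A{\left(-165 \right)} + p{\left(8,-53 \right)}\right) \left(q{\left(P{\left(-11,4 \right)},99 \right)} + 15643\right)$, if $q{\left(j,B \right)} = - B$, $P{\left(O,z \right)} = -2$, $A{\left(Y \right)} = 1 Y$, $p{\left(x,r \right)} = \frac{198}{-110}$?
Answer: $- \frac{12963696}{5} \approx -2.5927 \cdot 10^{6}$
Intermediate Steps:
$p{\left(x,r \right)} = - \frac{9}{5}$ ($p{\left(x,r \right)} = 198 \left(- \frac{1}{110}\right) = - \frac{9}{5}$)
$A{\left(Y \right)} = Y$
$\left(A{\left(-165 \right)} + p{\left(8,-53 \right)}\right) \left(q{\left(P{\left(-11,4 \right)},99 \right)} + 15643\right) = \left(-165 - \frac{9}{5}\right) \left(\left(-1\right) 99 + 15643\right) = - \frac{834 \left(-99 + 15643\right)}{5} = \left(- \frac{834}{5}\right) 15544 = - \frac{12963696}{5}$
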